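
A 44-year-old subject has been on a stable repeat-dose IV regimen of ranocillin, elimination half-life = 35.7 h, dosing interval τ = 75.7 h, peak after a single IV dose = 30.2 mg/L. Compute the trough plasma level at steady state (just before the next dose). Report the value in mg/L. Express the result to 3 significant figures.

k = ln2 / t½ = 0.693147 / 35.7 = 0.01942 h⁻¹
e^(−kτ) = e^(−0.01942 × 75.7) = 0.2299
Accumulation ratio R = 1 / (1 − e^(−kτ)) = 1 / (1 − 0.2299) = 1.299
Steady-state trough = C₀ × R × e^(−kτ) = 30.2 × 1.299 × 0.2299 = 9.019 mg/L

9.02 mg/L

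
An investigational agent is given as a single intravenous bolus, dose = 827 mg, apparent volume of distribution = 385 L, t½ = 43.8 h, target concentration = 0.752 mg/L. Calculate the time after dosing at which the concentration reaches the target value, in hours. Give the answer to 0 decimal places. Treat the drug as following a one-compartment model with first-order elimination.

66 h

C₀ = Dose / Vd = 827.0 / 385 = 2.148 mg/L
k = ln2 / t½ = 0.693147 / 43.8 = 0.01583 h⁻¹
t = ln(C₀ / C) / k = ln(2.148 / 0.752) / 0.01583
  = ln(2.856) / 0.01583 = 1.049 / 0.01583 = 66.27 h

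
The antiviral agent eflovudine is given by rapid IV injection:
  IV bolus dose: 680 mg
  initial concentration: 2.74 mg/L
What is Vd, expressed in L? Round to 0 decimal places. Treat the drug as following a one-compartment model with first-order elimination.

248 L

Vd = Dose / C₀ = 680.0 / 2.74 = 248.2 L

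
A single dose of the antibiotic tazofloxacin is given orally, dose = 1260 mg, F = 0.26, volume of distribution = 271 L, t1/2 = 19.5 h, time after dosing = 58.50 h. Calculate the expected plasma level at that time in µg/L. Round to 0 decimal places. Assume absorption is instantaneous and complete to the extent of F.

151 µg/L

Amount reaching circulation = F × Dose = 0.26 × 1260 = 327.6 mg
C₀ = F·Dose / Vd = 327.6 / 271 = 1.209 mg/L
k = ln2 / t½ = 0.693147 / 19.5 = 0.03555 h⁻¹
t / t½ = 58.50 / 19.5 = 3 half-lives
C = C₀ × (1/2)^3 = 1.209 × 0.1250 = 0.1511 mg/L
Convert: 0.1511 mg/L × 1000 = 151.1 µg/L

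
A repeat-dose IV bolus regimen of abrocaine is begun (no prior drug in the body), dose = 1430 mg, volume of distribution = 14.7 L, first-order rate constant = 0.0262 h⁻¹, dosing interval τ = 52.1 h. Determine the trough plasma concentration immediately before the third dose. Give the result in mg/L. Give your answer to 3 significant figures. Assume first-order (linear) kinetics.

31.2 mg/L

C₀ per dose = Dose / Vd = 1430 / 14.7 = 97.28 mg/L
Fraction remaining after one interval: r = e^(−kτ) = e^(−0.02620 × 52.1) = 0.2554
Before dose 3, 2 doses have been given (aged 1τ, 2τ).
C_trough = C₀ × (r + r²) = 97.28 × (0.2554 + 0.06523) = 31.19 mg/L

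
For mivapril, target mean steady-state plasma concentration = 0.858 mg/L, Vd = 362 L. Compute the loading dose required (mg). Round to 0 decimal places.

LD = Css × Vd = 0.858 × 362 = 310.6 mg

311 mg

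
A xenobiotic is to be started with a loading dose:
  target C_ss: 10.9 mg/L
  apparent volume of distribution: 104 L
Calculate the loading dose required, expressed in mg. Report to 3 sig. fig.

1130 mg

LD = Css × Vd = 10.9 × 104 = 1134 mg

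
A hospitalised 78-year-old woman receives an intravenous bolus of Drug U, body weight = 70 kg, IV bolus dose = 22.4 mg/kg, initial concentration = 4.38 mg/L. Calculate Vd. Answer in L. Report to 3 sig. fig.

Dose = 22.4 × 70 = 1568 mg
Vd = Dose / C₀ = 1568 / 4.38 = 358.0 L

358 L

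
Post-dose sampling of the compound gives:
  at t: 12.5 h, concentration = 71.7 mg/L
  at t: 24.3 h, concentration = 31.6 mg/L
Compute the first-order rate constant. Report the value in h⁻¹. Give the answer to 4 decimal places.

0.0694 h⁻¹

k = ln(C₁/C₂) / (t₂ − t₁) = ln(71.7/31.6) / (24.3 − 12.5)
  = 0.8193 / 11.80 = 0.06943 h⁻¹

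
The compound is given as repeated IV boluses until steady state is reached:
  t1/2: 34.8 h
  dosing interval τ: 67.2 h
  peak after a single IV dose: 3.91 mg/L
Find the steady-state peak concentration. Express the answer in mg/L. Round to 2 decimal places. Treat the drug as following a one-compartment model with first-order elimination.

5.30 mg/L

k = ln2 / t½ = 0.693147 / 34.8 = 0.01992 h⁻¹
e^(−kτ) = e^(−0.01992 × 67.2) = 0.2622
Accumulation ratio R = 1 / (1 − e^(−kτ)) = 1 / (1 − 0.2622) = 1.355
Steady-state peak = C₀ × R = 3.91 × 1.355 = 5.298 mg/L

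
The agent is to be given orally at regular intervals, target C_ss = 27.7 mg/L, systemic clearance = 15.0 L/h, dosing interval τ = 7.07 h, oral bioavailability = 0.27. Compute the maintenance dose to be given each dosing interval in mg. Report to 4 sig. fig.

10880 mg

At steady state, F × (Dose/τ) = Css × CL.
Dose = Css × CL × τ / F = 27.7 × 15.00 × 7.07 / 0.27 = 10880 mg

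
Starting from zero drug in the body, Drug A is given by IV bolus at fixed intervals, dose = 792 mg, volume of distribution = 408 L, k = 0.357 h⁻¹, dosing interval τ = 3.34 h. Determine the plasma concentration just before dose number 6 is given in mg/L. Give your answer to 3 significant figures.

C₀ per dose = Dose / Vd = 792 / 408 = 1.941 mg/L
Fraction remaining after one interval: r = e^(−kτ) = e^(−0.3570 × 3.34) = 0.3035
Before dose 6, 5 doses have been given (aged 1τ, 2τ, 3τ, 4τ, 5τ).
C_trough = C₀ × (r + r² + … + r^5) = C₀ × r(1−r^5)/(1−r)
        = 1.941 × 0.3035 × (1 − 0.002575) / (1 − 0.3035) = 0.8436 mg/L

0.844 mg/L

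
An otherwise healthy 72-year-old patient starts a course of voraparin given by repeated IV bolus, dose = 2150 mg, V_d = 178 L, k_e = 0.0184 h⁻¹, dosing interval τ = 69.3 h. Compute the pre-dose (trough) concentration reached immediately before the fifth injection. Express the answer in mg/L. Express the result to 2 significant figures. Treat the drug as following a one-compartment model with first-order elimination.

4.7 mg/L

C₀ per dose = Dose / Vd = 2150 / 178 = 12.08 mg/L
Fraction remaining after one interval: r = e^(−kτ) = e^(−0.01840 × 69.3) = 0.2794
Before dose 5, 4 doses have been given (aged 1τ, 2τ, 3τ, 4τ).
C_trough = C₀ × (r + r² + … + r^4) = C₀ × r(1−r^4)/(1−r)
        = 12.08 × 0.2794 × (1 − 0.006094) / (1 − 0.2794) = 4.655 mg/L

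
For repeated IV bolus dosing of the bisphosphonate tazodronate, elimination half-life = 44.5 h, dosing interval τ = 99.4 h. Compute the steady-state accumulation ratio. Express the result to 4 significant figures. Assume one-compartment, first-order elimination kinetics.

1.270

k = ln2 / t½ = 0.693147 / 44.5 = 0.01558 h⁻¹
e^(−kτ) = e^(−0.01558 × 99.4) = 0.2125
Accumulation ratio R = 1 / (1 − e^(−kτ)) = 1 / (1 − 0.2125) = 1.270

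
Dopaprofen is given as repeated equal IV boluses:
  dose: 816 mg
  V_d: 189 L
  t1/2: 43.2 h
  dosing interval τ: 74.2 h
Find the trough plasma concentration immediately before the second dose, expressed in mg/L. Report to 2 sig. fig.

C₀ per dose = Dose / Vd = 816 / 189 = 4.317 mg/L
k = ln2 / t½ = 0.693147 / 43.2 = 0.01605 h⁻¹
Fraction remaining after one interval: r = e^(−kτ) = e^(−0.01605 × 74.2) = 0.3039
Before dose 2, 1 dose has been given (aged 1τ).
C_trough = C₀ × r = 4.317 × 0.3039 = 1.312 mg/L

1.3 mg/L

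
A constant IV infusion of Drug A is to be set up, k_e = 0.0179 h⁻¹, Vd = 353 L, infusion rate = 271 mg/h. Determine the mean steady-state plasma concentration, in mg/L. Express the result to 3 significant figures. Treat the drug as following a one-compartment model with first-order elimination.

42.9 mg/L

CL = k × Vd = 0.01790 × 353 = 6.319 L/h
At steady state Css = R₀ / CL = 271 / 6.319 = 42.89 mg/L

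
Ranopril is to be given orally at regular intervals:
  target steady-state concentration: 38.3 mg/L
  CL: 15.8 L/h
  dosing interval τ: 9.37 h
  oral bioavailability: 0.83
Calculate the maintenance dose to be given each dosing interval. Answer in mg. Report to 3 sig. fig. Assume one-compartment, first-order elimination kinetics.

6830 mg

At steady state, F × (Dose/τ) = Css × CL.
Dose = Css × CL × τ / F = 38.3 × 15.80 × 9.37 / 0.83 = 6832 mg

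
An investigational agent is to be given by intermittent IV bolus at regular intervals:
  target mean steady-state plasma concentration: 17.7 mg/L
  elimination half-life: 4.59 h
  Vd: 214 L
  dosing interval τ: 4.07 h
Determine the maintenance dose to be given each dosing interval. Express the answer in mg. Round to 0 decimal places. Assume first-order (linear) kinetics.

2328 mg

k = ln2 / t½ = 0.693147 / 4.59 = 0.1510 h⁻¹
CL = k × Vd = 0.1510 × 214 = 32.31 L/h
At steady state, Dose/τ = Css × CL.
Dose = Css × CL × τ = 17.7 × 32.31 × 4.07 = 2328 mg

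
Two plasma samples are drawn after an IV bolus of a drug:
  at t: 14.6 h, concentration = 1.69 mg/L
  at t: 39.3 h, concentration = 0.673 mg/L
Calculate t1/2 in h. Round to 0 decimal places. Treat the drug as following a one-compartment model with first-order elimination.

k = ln(C₁/C₂) / (t₂ − t₁) = ln(1.69/0.673) / (39.3 − 14.6)
  = 0.9207 / 24.70 = 0.03728 h⁻¹
t½ = ln2 / k = 0.693147 / 0.03728 = 18.59 h

19 h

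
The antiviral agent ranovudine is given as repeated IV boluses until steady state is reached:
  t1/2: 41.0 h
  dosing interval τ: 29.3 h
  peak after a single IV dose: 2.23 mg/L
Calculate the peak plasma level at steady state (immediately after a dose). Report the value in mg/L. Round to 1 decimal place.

k = ln2 / t½ = 0.693147 / 41.0 = 0.01691 h⁻¹
e^(−kτ) = e^(−0.01691 × 29.3) = 0.6093
Accumulation ratio R = 1 / (1 − e^(−kτ)) = 1 / (1 − 0.6093) = 2.560
Steady-state peak = C₀ × R = 2.23 × 2.560 = 5.709 mg/L

5.7 mg/L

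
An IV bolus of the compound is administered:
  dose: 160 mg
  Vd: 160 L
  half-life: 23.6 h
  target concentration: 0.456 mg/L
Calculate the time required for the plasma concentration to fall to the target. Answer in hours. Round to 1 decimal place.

26.7 h

C₀ = Dose / Vd = 160.0 / 160 = 1.000 mg/L
k = ln2 / t½ = 0.693147 / 23.6 = 0.02937 h⁻¹
t = ln(C₀ / C) / k = ln(1.000 / 0.456) / 0.02937
  = ln(2.193) / 0.02937 = 0.7853 / 0.02937 = 26.74 h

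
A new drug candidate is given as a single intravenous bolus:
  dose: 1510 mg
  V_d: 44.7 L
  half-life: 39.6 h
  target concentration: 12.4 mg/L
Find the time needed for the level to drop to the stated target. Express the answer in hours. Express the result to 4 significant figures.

57.26 h

C₀ = Dose / Vd = 1510 / 44.7 = 33.78 mg/L
k = ln2 / t½ = 0.693147 / 39.6 = 0.01750 h⁻¹
t = ln(C₀ / C) / k = ln(33.78 / 12.4) / 0.01750
  = ln(2.724) / 0.01750 = 1.002 / 0.01750 = 57.26 h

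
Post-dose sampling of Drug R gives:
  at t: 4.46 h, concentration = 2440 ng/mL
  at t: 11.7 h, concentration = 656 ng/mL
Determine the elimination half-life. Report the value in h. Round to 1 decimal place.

3.8 h

k = ln(C₁/C₂) / (t₂ − t₁) = ln(2440/656) / (11.7 − 4.46)
  = 1.314 / 7.240 = 0.1815 h⁻¹
t½ = ln2 / k = 0.693147 / 0.1815 = 3.819 h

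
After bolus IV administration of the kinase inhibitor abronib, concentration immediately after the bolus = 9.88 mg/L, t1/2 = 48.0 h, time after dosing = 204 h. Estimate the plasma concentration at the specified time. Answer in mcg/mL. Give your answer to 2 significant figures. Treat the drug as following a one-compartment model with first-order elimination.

0.52 mcg/mL

k = ln2 / t½ = 0.693147 / 48.0 = 0.01444 h⁻¹
C = C₀ · e^(−k·t) = 9.880 × e^(−0.01444 × 204)
  = 9.880 × 0.05256 = 0.5193 mg/L
(0.5193 mg/L = 0.5193 mcg/mL)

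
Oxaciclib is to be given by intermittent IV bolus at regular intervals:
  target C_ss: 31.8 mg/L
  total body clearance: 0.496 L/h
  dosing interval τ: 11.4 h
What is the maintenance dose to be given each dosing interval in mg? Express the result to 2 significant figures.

At steady state, Dose/τ = Css × CL.
Dose = Css × CL × τ = 31.8 × 0.4960 × 11.4 = 179.8 mg

180 mg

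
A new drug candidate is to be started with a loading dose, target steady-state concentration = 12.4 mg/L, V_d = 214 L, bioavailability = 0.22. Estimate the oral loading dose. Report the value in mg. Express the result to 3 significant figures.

12100 mg

LD = Css × Vd / F = 12.4 × 214 / 0.22 = 12060 mg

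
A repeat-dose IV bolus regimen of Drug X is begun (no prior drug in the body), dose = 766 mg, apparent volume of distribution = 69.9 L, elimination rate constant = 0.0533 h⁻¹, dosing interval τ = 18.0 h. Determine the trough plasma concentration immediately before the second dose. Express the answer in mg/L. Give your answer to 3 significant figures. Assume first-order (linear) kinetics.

C₀ per dose = Dose / Vd = 766 / 69.9 = 10.96 mg/L
Fraction remaining after one interval: r = e^(−kτ) = e^(−0.05330 × 18.0) = 0.3831
Before dose 2, 1 dose has been given (aged 1τ).
C_trough = C₀ × r = 10.96 × 0.3831 = 4.199 mg/L

4.20 mg/L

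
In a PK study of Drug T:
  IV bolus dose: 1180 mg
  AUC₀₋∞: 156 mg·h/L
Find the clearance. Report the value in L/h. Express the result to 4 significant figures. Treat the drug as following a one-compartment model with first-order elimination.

7.564 L/h

CL = Dose / AUC = 1180 / 156 = 7.564 L/h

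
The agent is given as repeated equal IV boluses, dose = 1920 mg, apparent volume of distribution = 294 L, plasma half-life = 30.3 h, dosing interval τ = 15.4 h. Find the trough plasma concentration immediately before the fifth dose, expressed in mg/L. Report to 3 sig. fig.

C₀ per dose = Dose / Vd = 1920 / 294 = 6.531 mg/L
k = ln2 / t½ = 0.693147 / 30.3 = 0.02288 h⁻¹
Fraction remaining after one interval: r = e^(−kτ) = e^(−0.02288 × 15.4) = 0.7030
Before dose 5, 4 doses have been given (aged 1τ, 2τ, 3τ, 4τ).
C_trough = C₀ × (r + r² + … + r^4) = C₀ × r(1−r^4)/(1−r)
        = 6.531 × 0.7030 × (1 − 0.2442) / (1 − 0.7030) = 11.68 mg/L

11.7 mg/L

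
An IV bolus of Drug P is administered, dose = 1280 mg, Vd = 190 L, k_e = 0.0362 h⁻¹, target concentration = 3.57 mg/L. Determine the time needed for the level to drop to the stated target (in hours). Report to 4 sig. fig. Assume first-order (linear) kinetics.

C₀ = Dose / Vd = 1280 / 190 = 6.737 mg/L
t = ln(C₀ / C) / k = ln(6.737 / 3.57) / 0.03620
  = ln(1.887) / 0.03620 = 0.6350 / 0.03620 = 17.54 h

17.54 h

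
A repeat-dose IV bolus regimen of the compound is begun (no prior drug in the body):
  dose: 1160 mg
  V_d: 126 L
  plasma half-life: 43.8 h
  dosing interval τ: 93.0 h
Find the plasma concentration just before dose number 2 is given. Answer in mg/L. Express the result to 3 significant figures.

2.11 mg/L

C₀ per dose = Dose / Vd = 1160 / 126 = 9.206 mg/L
k = ln2 / t½ = 0.693147 / 43.8 = 0.01583 h⁻¹
Fraction remaining after one interval: r = e^(−kτ) = e^(−0.01583 × 93.0) = 0.2294
Before dose 2, 1 dose has been given (aged 1τ).
C_trough = C₀ × r = 9.206 × 0.2294 = 2.112 mg/L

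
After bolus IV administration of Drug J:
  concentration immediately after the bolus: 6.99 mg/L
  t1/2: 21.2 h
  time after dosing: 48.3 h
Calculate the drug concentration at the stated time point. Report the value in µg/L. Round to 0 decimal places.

1441 µg/L

k = ln2 / t½ = 0.693147 / 21.2 = 0.03270 h⁻¹
C = C₀ · e^(−k·t) = 6.990 × e^(−0.03270 × 48.3)
  = 6.990 × 0.2061 = 1.441 mg/L
Convert: 1.441 mg/L × 1000 = 1441 µg/L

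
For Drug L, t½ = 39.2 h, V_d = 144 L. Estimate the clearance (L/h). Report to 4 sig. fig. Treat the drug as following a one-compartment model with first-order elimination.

2.546 L/h

k = ln2 / t½ = 0.693147 / 39.2 = 0.01768 h⁻¹
CL = k × Vd = 0.01768 × 144 = 2.546 L/h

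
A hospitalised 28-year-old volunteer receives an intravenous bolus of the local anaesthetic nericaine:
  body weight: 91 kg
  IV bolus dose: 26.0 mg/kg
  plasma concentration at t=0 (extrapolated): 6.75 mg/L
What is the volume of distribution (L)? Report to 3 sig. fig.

Dose = 26.0 × 91 = 2366 mg
Vd = Dose / C₀ = 2366 / 6.75 = 350.5 L

351 L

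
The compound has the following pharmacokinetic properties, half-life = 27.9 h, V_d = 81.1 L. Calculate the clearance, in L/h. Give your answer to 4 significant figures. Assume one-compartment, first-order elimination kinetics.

k = ln2 / t½ = 0.693147 / 27.9 = 0.02484 h⁻¹
CL = k × Vd = 0.02484 × 81.1 = 2.015 L/h

2.015 L/h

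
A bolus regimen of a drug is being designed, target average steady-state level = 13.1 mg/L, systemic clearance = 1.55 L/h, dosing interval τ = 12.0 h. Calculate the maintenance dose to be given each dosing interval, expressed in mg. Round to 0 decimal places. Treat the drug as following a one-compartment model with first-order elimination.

244 mg

At steady state, Dose/τ = Css × CL.
Dose = Css × CL × τ = 13.1 × 1.550 × 12.0 = 243.7 mg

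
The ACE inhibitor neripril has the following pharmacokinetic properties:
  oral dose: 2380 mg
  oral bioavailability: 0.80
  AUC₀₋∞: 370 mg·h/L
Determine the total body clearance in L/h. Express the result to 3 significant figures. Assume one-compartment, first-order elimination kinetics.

CL = F·Dose / AUC = 0.80 × 2380 / 370 = 5.146 L/h

5.15 L/h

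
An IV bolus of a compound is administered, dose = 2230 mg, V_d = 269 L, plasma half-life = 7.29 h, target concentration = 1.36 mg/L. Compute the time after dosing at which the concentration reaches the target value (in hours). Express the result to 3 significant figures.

C₀ = Dose / Vd = 2230 / 269 = 8.290 mg/L
k = ln2 / t½ = 0.693147 / 7.29 = 0.09508 h⁻¹
t = ln(C₀ / C) / k = ln(8.290 / 1.36) / 0.09508
  = ln(6.096) / 0.09508 = 1.808 / 0.09508 = 19.02 h

19.0 h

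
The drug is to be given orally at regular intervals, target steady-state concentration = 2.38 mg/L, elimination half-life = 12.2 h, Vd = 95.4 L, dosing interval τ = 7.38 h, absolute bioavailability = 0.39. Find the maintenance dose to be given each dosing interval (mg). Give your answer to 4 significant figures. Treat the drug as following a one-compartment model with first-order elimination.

244.1 mg

k = ln2 / t½ = 0.693147 / 12.2 = 0.05682 h⁻¹
CL = k × Vd = 0.05682 × 95.4 = 5.421 L/h
At steady state, F × (Dose/τ) = Css × CL.
Dose = Css × CL × τ / F = 2.38 × 5.421 × 7.38 / 0.39 = 244.1 mg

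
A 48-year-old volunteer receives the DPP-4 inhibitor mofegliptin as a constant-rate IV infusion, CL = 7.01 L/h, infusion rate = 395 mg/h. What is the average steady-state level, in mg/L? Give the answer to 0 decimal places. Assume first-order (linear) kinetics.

56 mg/L

At steady state Css = R₀ / CL = 395 / 7.010 = 56.35 mg/L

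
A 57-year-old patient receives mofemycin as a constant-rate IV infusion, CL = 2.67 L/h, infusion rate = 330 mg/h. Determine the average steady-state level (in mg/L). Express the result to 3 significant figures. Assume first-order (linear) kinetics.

At steady state Css = R₀ / CL = 330 / 2.670 = 123.6 mg/L

124 mg/L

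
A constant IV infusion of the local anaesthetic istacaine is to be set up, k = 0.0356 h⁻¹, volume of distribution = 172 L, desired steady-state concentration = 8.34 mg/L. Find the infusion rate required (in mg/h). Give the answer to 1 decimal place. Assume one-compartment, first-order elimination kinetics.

51.1 mg/h

CL = k × Vd = 0.03560 × 172 = 6.123 L/h
At steady state, infusion rate R₀ = Css × CL = 8.34 × 6.123 = 51.07 mg/h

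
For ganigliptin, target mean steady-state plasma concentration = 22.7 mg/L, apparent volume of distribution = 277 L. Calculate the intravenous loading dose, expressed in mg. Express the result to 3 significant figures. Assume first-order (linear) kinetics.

LD = Css × Vd = 22.7 × 277 = 6288 mg

6290 mg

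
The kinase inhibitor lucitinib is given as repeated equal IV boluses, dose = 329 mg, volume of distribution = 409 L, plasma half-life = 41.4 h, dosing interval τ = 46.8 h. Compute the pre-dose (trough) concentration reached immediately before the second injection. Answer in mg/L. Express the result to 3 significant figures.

C₀ per dose = Dose / Vd = 329 / 409 = 0.8044 mg/L
k = ln2 / t½ = 0.693147 / 41.4 = 0.01674 h⁻¹
Fraction remaining after one interval: r = e^(−kτ) = e^(−0.01674 × 46.8) = 0.4568
Before dose 2, 1 dose has been given (aged 1τ).
C_trough = C₀ × r = 0.8044 × 0.4568 = 0.3674 mg/L

0.367 mg/L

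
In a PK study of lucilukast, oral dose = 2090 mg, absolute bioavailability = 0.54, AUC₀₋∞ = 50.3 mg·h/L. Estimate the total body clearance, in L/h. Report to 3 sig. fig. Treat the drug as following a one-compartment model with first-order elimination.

22.4 L/h

CL = F·Dose / AUC = 0.54 × 2090 / 50.3 = 22.44 L/h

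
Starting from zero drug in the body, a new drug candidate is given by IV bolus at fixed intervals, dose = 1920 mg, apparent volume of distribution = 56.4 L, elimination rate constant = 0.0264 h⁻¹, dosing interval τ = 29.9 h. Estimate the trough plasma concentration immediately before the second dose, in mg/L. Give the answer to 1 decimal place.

15.5 mg/L

C₀ per dose = Dose / Vd = 1920 / 56.4 = 34.04 mg/L
Fraction remaining after one interval: r = e^(−kτ) = e^(−0.02640 × 29.9) = 0.4541
Before dose 2, 1 dose has been given (aged 1τ).
C_trough = C₀ × r = 34.04 × 0.4541 = 15.46 mg/L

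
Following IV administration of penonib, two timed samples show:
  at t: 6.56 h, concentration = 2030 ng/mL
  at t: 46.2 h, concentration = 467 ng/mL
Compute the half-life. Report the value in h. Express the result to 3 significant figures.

k = ln(C₁/C₂) / (t₂ − t₁) = ln(2030/467) / (46.2 − 6.56)
  = 1.469 / 39.64 = 0.03706 h⁻¹
t½ = ln2 / k = 0.693147 / 0.03706 = 18.70 h

18.7 h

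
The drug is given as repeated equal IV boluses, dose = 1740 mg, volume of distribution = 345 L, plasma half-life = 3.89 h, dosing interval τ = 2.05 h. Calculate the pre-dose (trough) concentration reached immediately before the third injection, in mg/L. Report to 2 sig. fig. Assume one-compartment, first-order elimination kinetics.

C₀ per dose = Dose / Vd = 1740 / 345 = 5.043 mg/L
k = ln2 / t½ = 0.693147 / 3.89 = 0.1782 h⁻¹
Fraction remaining after one interval: r = e^(−kτ) = e^(−0.1782 × 2.05) = 0.6940
Before dose 3, 2 doses have been given (aged 1τ, 2τ).
C_trough = C₀ × (r + r²) = 5.043 × (0.6940 + 0.4816) = 5.929 mg/L

5.9 mg/L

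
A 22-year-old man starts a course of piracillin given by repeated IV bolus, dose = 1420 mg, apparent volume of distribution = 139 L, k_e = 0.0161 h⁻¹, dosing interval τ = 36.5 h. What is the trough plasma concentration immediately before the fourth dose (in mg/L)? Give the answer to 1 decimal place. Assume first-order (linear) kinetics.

C₀ per dose = Dose / Vd = 1420 / 139 = 10.22 mg/L
Fraction remaining after one interval: r = e^(−kτ) = e^(−0.01610 × 36.5) = 0.5556
Before dose 4, 3 doses have been given (aged 1τ, 2τ, 3τ).
C_trough = C₀ × (r + r² + … + r^3) = C₀ × r(1−r^3)/(1−r)
        = 10.22 × 0.5556 × (1 − 0.1715) / (1 − 0.5556) = 10.59 mg/L

10.6 mg/L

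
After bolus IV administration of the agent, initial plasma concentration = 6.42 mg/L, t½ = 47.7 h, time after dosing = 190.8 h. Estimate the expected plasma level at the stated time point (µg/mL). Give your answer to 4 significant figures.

k = ln2 / t½ = 0.693147 / 47.7 = 0.01453 h⁻¹
t / t½ = 190.8 / 47.7 = 4 half-lives
C = C₀ × (1/2)^4 = 6.420 × 0.06250 = 0.4013 mg/L
(0.4013 mg/L = 0.4013 µg/mL)

0.4013 µg/mL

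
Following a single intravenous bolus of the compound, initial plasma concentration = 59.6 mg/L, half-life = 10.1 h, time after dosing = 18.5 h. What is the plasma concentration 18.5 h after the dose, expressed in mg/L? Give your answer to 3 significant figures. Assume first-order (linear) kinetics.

16.7 mg/L

k = ln2 / t½ = 0.693147 / 10.1 = 0.06863 h⁻¹
C = C₀ · e^(−k·t) = 59.60 × e^(−0.06863 × 18.5)
  = 59.60 × 0.2809 = 16.74 mg/L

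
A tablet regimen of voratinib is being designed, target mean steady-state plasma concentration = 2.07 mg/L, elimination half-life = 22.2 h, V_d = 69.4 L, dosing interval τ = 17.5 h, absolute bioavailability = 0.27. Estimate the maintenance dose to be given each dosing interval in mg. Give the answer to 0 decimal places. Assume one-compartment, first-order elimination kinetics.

k = ln2 / t½ = 0.693147 / 22.2 = 0.03122 h⁻¹
CL = k × Vd = 0.03122 × 69.4 = 2.167 L/h
At steady state, F × (Dose/τ) = Css × CL.
Dose = Css × CL × τ / F = 2.07 × 2.167 × 17.5 / 0.27 = 290.7 mg

291 mg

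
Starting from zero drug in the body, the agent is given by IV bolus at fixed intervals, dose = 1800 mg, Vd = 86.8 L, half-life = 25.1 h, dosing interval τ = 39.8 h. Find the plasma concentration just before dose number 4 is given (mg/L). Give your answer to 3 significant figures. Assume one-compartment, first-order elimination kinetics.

9.98 mg/L

C₀ per dose = Dose / Vd = 1800 / 86.8 = 20.74 mg/L
k = ln2 / t½ = 0.693147 / 25.1 = 0.02762 h⁻¹
Fraction remaining after one interval: r = e^(−kτ) = e^(−0.02762 × 39.8) = 0.3331
Before dose 4, 3 doses have been given (aged 1τ, 2τ, 3τ).
C_trough = C₀ × (r + r² + … + r^3) = C₀ × r(1−r^3)/(1−r)
        = 20.74 × 0.3331 × (1 − 0.03696) / (1 − 0.3331) = 9.976 mg/L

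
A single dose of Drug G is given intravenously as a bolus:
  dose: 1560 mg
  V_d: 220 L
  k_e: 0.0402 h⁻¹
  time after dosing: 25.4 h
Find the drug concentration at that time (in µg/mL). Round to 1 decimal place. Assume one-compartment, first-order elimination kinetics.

2.6 µg/mL

C₀ = Dose / Vd = 1560 / 220 = 7.091 mg/L
C = C₀ · e^(−k·t) = 7.091 × e^(−0.04020 × 25.4)
  = 7.091 × 0.3602 = 2.554 mg/L
(2.554 mg/L = 2.554 µg/mL)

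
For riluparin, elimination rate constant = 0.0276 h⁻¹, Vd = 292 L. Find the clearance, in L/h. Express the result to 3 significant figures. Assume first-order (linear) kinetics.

8.06 L/h

CL = k × Vd = 0.0276 × 292 = 8.059 L/h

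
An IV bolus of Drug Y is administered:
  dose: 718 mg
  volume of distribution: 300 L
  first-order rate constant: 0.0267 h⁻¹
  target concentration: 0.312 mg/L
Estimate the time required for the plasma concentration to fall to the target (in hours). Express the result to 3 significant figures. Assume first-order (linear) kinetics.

C₀ = Dose / Vd = 718.0 / 300 = 2.393 mg/L
t = ln(C₀ / C) / k = ln(2.393 / 0.312) / 0.02670
  = ln(7.670) / 0.02670 = 2.037 / 0.02670 = 76.29 h

76.3 h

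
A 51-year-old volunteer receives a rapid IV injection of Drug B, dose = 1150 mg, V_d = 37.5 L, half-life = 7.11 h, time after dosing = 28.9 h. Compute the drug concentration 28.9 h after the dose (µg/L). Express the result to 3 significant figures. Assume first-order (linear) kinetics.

1830 µg/L

C₀ = Dose / Vd = 1150 / 37.5 = 30.67 mg/L
k = ln2 / t½ = 0.693147 / 7.11 = 0.09749 h⁻¹
C = C₀ · e^(−k·t) = 30.67 × e^(−0.09749 × 28.9)
  = 30.67 × 0.05976 = 1.833 mg/L
Convert: 1.833 mg/L × 1000 = 1833 µg/L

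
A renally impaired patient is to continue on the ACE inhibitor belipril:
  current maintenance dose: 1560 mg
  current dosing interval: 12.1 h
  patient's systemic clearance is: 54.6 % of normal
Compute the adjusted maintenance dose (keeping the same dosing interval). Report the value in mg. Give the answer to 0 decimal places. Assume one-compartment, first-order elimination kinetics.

852 mg

To keep the same average steady-state level, dosing rate must scale with clearance.
CL ratio = 54.6 / 100 = 0.5460
New dose (same interval) = 1560 × 0.5460 = 851.8 mg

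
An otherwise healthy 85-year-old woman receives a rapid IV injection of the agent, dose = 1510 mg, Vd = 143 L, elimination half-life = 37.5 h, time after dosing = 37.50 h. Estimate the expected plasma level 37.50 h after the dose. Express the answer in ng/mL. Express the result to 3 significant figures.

C₀ = Dose / Vd = 1510 / 143 = 10.56 mg/L
k = ln2 / t½ = 0.693147 / 37.5 = 0.01848 h⁻¹
t / t½ = 37.50 / 37.5 = 1 half-lives
C = C₀ × (1/2)^1 = 10.56 × 0.5000 = 5.280 mg/L
Convert: 5.280 mg/L × 1000 = 5280 ng/mL

5280 ng/mL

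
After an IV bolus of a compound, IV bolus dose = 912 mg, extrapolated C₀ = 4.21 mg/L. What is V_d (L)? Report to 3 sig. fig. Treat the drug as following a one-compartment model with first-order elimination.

217 L

Vd = Dose / C₀ = 912.0 / 4.21 = 216.6 L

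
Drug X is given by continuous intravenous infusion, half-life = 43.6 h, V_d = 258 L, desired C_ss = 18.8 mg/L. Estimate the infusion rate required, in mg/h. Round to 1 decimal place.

77.1 mg/h

k = ln2 / t½ = 0.693147 / 43.6 = 0.01590 h⁻¹
CL = k × Vd = 0.01590 × 258 = 4.102 L/h
At steady state, infusion rate R₀ = Css × CL = 18.8 × 4.102 = 77.12 mg/h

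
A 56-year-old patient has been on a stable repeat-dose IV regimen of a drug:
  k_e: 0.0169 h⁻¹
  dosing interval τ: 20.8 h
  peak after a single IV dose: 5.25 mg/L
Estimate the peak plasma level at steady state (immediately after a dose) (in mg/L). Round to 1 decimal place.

17.7 mg/L

e^(−kτ) = e^(−0.01690 × 20.8) = 0.7036
Accumulation ratio R = 1 / (1 − e^(−kτ)) = 1 / (1 − 0.7036) = 3.374
Steady-state peak = C₀ × R = 5.25 × 3.374 = 17.71 mg/L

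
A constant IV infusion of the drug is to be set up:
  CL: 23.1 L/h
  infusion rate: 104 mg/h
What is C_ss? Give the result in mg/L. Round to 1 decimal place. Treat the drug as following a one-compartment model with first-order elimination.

4.5 mg/L

At steady state Css = R₀ / CL = 104 / 23.10 = 4.502 mg/L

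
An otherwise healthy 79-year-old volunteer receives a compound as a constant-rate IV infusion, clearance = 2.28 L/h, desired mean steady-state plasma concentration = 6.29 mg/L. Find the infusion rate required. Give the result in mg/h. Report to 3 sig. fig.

At steady state, infusion rate R₀ = Css × CL = 6.29 × 2.280 = 14.34 mg/h

14.3 mg/h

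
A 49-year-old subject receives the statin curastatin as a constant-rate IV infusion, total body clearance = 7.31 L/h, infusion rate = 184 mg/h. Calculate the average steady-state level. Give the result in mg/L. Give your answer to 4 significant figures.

25.17 mg/L

At steady state Css = R₀ / CL = 184 / 7.310 = 25.17 mg/L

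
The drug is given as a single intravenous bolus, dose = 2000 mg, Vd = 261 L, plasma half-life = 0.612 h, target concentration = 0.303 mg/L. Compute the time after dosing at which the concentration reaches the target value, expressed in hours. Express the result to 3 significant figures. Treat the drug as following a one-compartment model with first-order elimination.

C₀ = Dose / Vd = 2000 / 261 = 7.663 mg/L
k = ln2 / t½ = 0.693147 / 0.612 = 1.133 h⁻¹
t = ln(C₀ / C) / k = ln(7.663 / 0.303) / 1.133
  = ln(25.29) / 1.133 = 3.230 / 1.133 = 2.851 h

2.85 h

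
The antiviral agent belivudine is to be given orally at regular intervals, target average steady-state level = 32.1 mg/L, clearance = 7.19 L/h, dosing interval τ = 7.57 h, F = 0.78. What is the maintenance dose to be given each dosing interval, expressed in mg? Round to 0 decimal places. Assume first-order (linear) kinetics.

2240 mg

At steady state, F × (Dose/τ) = Css × CL.
Dose = Css × CL × τ / F = 32.1 × 7.190 × 7.57 / 0.78 = 2240 mg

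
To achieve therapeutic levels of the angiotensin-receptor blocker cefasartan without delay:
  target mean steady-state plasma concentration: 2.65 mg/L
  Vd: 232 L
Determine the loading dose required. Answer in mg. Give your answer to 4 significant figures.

LD = Css × Vd = 2.65 × 232 = 614.8 mg

614.8 mg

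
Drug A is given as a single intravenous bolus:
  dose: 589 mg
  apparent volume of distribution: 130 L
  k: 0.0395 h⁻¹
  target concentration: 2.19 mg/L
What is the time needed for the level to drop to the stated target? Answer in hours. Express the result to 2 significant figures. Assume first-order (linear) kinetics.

C₀ = Dose / Vd = 589.0 / 130 = 4.531 mg/L
t = ln(C₀ / C) / k = ln(4.531 / 2.19) / 0.03950
  = ln(2.069) / 0.03950 = 0.7271 / 0.03950 = 18.41 h

18 h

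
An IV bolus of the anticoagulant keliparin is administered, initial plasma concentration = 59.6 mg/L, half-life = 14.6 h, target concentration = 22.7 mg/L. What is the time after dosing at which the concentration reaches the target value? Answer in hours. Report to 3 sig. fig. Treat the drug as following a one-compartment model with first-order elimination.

k = ln2 / t½ = 0.693147 / 14.6 = 0.04748 h⁻¹
t = ln(C₀ / C) / k = ln(59.60 / 22.7) / 0.04748
  = ln(2.626) / 0.04748 = 0.9655 / 0.04748 = 20.33 h

20.3 h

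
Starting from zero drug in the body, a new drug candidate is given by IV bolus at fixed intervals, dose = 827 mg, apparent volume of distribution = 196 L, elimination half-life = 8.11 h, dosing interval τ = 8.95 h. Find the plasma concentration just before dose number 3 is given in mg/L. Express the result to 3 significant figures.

2.88 mg/L

C₀ per dose = Dose / Vd = 827 / 196 = 4.219 mg/L
k = ln2 / t½ = 0.693147 / 8.11 = 0.08547 h⁻¹
Fraction remaining after one interval: r = e^(−kτ) = e^(−0.08547 × 8.95) = 0.4654
Before dose 3, 2 doses have been given (aged 1τ, 2τ).
C_trough = C₀ × (r + r²) = 4.219 × (0.4654 + 0.2166) = 2.877 mg/L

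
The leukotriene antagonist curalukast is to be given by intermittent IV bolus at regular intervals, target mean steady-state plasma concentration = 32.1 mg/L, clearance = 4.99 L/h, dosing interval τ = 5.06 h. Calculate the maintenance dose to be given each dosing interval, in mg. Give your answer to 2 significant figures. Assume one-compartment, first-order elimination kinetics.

810 mg

At steady state, Dose/τ = Css × CL.
Dose = Css × CL × τ = 32.1 × 4.990 × 5.06 = 810.5 mg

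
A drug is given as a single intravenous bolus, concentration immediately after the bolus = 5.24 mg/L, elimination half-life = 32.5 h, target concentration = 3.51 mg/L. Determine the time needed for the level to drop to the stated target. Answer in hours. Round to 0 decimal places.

k = ln2 / t½ = 0.693147 / 32.5 = 0.02133 h⁻¹
t = ln(C₀ / C) / k = ln(5.240 / 3.51) / 0.02133
  = ln(1.493) / 0.02133 = 0.4008 / 0.02133 = 18.79 h

19 h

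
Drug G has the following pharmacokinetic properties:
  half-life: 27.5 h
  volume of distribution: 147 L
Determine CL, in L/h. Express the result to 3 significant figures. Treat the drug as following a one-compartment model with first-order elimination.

3.71 L/h

k = ln2 / t½ = 0.693147 / 27.5 = 0.02521 h⁻¹
CL = k × Vd = 0.02521 × 147 = 3.706 L/h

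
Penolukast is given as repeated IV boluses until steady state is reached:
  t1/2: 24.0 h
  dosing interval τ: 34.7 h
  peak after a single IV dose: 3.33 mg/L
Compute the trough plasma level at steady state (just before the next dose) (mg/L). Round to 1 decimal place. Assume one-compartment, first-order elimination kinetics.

1.9 mg/L

k = ln2 / t½ = 0.693147 / 24.0 = 0.02888 h⁻¹
e^(−kτ) = e^(−0.02888 × 34.7) = 0.3671
Accumulation ratio R = 1 / (1 − e^(−kτ)) = 1 / (1 − 0.3671) = 1.580
Steady-state trough = C₀ × R × e^(−kτ) = 3.33 × 1.580 × 0.3671 = 1.931 mg/L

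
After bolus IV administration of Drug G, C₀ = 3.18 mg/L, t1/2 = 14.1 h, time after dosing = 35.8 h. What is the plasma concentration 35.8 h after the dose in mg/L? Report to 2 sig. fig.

k = ln2 / t½ = 0.693147 / 14.1 = 0.04916 h⁻¹
C = C₀ · e^(−k·t) = 3.180 × e^(−0.04916 × 35.8)
  = 3.180 × 0.1721 = 0.5473 mg/L

0.55 mg/L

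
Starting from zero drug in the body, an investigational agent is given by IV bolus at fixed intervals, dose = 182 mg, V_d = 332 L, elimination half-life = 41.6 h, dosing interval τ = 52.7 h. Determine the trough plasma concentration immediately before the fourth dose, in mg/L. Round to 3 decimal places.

0.362 mg/L

C₀ per dose = Dose / Vd = 182 / 332 = 0.5482 mg/L
k = ln2 / t½ = 0.693147 / 41.6 = 0.01666 h⁻¹
Fraction remaining after one interval: r = e^(−kτ) = e^(−0.01666 × 52.7) = 0.4156
Before dose 4, 3 doses have been given (aged 1τ, 2τ, 3τ).
C_trough = C₀ × (r + r² + … + r^3) = C₀ × r(1−r^3)/(1−r)
        = 0.5482 × 0.4156 × (1 − 0.07178) / (1 − 0.4156) = 0.3619 mg/L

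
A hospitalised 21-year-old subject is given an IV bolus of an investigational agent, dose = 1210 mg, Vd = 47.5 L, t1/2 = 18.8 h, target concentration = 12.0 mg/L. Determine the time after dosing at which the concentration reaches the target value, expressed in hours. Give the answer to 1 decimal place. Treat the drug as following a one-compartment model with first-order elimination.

C₀ = Dose / Vd = 1210 / 47.5 = 25.47 mg/L
k = ln2 / t½ = 0.693147 / 18.8 = 0.03687 h⁻¹
t = ln(C₀ / C) / k = ln(25.47 / 12.0) / 0.03687
  = ln(2.123) / 0.03687 = 0.7528 / 0.03687 = 20.42 h

20.4 h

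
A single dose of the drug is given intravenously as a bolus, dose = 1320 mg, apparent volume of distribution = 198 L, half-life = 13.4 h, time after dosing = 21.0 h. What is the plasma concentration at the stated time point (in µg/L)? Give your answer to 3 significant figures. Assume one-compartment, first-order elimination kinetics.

2250 µg/L

C₀ = Dose / Vd = 1320 / 198 = 6.667 mg/L
k = ln2 / t½ = 0.693147 / 13.4 = 0.05173 h⁻¹
C = C₀ · e^(−k·t) = 6.667 × e^(−0.05173 × 21.0)
  = 6.667 × 0.3375 = 2.250 mg/L
Convert: 2.250 mg/L × 1000 = 2250 µg/L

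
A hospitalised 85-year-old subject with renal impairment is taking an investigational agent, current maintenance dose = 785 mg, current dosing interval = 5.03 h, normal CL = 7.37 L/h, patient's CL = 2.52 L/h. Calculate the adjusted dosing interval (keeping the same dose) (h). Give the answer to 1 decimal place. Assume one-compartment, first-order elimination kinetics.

14.7 h

To keep the same average steady-state level, dosing rate must scale with clearance.
CL ratio = 2.52 / 7.37 = 0.3419
New interval (same dose) = 5.03 / 0.3419 = 14.71 h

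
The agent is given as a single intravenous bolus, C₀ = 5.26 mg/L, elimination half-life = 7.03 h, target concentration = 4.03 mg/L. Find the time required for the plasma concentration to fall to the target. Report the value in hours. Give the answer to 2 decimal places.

k = ln2 / t½ = 0.693147 / 7.03 = 0.09860 h⁻¹
t = ln(C₀ / C) / k = ln(5.260 / 4.03) / 0.09860
  = ln(1.305) / 0.09860 = 0.2662 / 0.09860 = 2.700 h

2.70 h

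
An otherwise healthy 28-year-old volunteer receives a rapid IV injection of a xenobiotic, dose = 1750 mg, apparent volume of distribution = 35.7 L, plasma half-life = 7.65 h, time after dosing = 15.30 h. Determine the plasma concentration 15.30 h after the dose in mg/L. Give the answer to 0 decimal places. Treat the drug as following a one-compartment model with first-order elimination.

12 mg/L

C₀ = Dose / Vd = 1750 / 35.7 = 49.02 mg/L
k = ln2 / t½ = 0.693147 / 7.65 = 0.09061 h⁻¹
t / t½ = 15.30 / 7.65 = 2 half-lives
C = C₀ × (1/2)^2 = 49.02 × 0.2500 = 12.26 mg/L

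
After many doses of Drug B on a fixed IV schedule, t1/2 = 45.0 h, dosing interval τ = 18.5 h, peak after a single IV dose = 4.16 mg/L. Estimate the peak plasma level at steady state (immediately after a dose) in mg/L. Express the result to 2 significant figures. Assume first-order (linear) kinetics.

17 mg/L

k = ln2 / t½ = 0.693147 / 45.0 = 0.01540 h⁻¹
e^(−kτ) = e^(−0.01540 × 18.5) = 0.7521
Accumulation ratio R = 1 / (1 − e^(−kτ)) = 1 / (1 − 0.7521) = 4.034
Steady-state peak = C₀ × R = 4.16 × 4.034 = 16.78 mg/L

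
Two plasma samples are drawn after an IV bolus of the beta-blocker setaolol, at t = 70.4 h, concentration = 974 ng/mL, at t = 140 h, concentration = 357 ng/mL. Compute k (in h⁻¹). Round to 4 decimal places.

k = ln(C₁/C₂) / (t₂ − t₁) = ln(974/357) / (140 − 70.4)
  = 1.004 / 69.60 = 0.01443 h⁻¹

0.0144 h⁻¹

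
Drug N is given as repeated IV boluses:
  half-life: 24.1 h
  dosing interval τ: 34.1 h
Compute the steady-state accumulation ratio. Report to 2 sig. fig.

1.6

k = ln2 / t½ = 0.693147 / 24.1 = 0.02876 h⁻¹
e^(−kτ) = e^(−0.02876 × 34.1) = 0.3750
Accumulation ratio R = 1 / (1 − e^(−kτ)) = 1 / (1 − 0.3750) = 1.600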